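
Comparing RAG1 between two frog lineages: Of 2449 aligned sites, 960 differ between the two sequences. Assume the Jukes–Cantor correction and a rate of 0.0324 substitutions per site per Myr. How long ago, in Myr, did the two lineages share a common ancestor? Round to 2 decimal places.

8.56

p = 960/2449 ≈ 0.391997.
d = −(3/4) ln(1 − 4p/3) = −0.75 ln(1 − 0.522663) = −0.75 ln(0.477337)
  = −0.75 × (-0.739533) = 0.554650 substitutions/site.
Under a molecular clock d = 2μt, so t = d/(2μ) = 0.554650 / (2 × 0.0324) = 8.56 Myr.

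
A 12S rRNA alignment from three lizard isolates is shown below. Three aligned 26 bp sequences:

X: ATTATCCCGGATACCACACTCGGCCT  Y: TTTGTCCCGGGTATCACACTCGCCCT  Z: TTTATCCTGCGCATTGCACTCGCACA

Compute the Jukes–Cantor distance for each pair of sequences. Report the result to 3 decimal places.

X–Y: 5/26 sites differ → p ≈ 0.192308, d = −0.75 ln(1 − 0.256411) = 0.222200 ≈ 0.222.
X–Z: 11/26 sites differ → p ≈ 0.423077, d = −0.75 ln(1 − 0.564103) = 0.622762 ≈ 0.623.
Y–Z: 8/26 sites differ → p ≈ 0.307692, d = −0.75 ln(1 − 0.410256) = 0.396050 ≈ 0.396.

d(X,Y) = 0.222, d(X,Z) = 0.623, d(Y,Z) = 0.396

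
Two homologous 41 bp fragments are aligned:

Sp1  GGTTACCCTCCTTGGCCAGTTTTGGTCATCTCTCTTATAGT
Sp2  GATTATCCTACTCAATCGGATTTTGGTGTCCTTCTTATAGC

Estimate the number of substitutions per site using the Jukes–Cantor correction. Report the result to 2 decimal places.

0.55

The sequences differ at 16 of 41 sites, so p = 16/41 ≈ 0.390244.
d = −(3/4) ln(1 − 4p/3) = −0.75 ln(1 − 0.520325) = −0.75 ln(0.479675)
  = −0.75 × (-0.734646) = 0.550985 substitutions/site.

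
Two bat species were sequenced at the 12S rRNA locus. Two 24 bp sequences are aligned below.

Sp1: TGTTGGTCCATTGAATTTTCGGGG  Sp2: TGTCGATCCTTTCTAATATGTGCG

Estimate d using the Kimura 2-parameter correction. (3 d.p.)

0.621

Of 24 sites, 2 differences are transitions and 8 are transversions, so P = 2/24 ≈ 0.083333 and Q = 8/24 ≈ 0.333333.
Under the Kimura two-parameter model, d = −½ ln(1 − 2P − Q) − ¼ ln(1 − 2Q).
1 − 2P − Q = 0.500001, giving −½ ln(0.500001) = 0.346573.
1 − 2Q = 0.333334, giving −¼ ln(0.333334) = 0.274653.
d = 0.346573 + 0.274653 = 0.621226.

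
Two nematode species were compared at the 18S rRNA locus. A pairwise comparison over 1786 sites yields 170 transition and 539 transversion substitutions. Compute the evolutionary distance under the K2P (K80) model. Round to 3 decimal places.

P = 170/1786 ≈ 0.095185 and Q = 539/1786 ≈ 0.301792.
Under the Kimura two-parameter model, d = −½ ln(1 − 2P − Q) − ¼ ln(1 − 2Q).
1 − 2P − Q = 0.507838, giving −½ ln(0.507838) = 0.338796.
1 − 2Q = 0.396416, giving −¼ ln(0.396416) = 0.231323.
d = 0.338796 + 0.231323 = 0.570119.

0.570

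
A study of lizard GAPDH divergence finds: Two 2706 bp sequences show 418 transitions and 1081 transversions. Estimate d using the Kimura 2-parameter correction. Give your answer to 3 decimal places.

P = 418/2706 ≈ 0.154472 and Q = 1081/2706 ≈ 0.399483.
Under the Kimura two-parameter model, d = −½ ln(1 − 2P − Q) − ¼ ln(1 − 2Q).
1 − 2P − Q = 0.291573, giving −½ ln(0.291573) = 0.616232.
1 − 2Q = 0.201034, giving −¼ ln(0.201034) = 0.401070.
d = 0.616232 + 0.401070 = 1.017302.

1.017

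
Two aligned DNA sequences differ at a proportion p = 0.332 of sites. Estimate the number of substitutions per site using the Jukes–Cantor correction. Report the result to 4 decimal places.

d = −(3/4) ln(1 − 4p/3) = −0.75 ln(1 − 0.442667) = −0.75 ln(0.557333)
  = −0.75 × (-0.584592) = 0.438444 substitutions/site.

0.4384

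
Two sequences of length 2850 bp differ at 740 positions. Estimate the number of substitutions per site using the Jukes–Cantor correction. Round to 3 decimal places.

0.319

p = 740/2850 ≈ 0.259649.
d = −(3/4) ln(1 − 4p/3) = −0.75 ln(1 − 0.346199) = −0.75 ln(0.653801)
  = −0.75 × (-0.424952) = 0.318714 substitutions/site.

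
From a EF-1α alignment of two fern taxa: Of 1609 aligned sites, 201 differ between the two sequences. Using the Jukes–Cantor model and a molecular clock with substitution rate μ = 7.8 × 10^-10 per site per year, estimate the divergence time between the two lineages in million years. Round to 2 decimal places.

87.59

p = 201/1609 ≈ 0.124922.
d = −(3/4) ln(1 − 4p/3) = −0.75 ln(1 − 0.166563) = −0.75 ln(0.833437)
  = −0.75 × (-0.182197) = 0.136648 substitutions/site.
Under a molecular clock d = 2μt, so t = d/(2μ) = 0.136648 / (2 × 7.8 × 10^-10) = 87.59 million years.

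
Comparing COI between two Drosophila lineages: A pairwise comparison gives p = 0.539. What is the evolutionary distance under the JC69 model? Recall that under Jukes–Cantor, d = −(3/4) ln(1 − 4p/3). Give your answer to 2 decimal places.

0.95

d = −(3/4) ln(1 − 4p/3) = −0.75 ln(1 − 0.718667) = −0.75 ln(0.281333)
  = −0.75 × (-1.268216) = 0.951162 substitutions/site.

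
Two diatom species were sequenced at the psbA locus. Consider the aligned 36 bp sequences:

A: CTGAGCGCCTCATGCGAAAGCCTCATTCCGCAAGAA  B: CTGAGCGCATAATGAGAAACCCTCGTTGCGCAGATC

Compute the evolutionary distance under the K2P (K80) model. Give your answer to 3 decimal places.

0.347

Of 36 sites, 3 differences are transitions and 7 are transversions, so P = 3/36 ≈ 0.083333 and Q = 7/36 ≈ 0.194444.
Under the Kimura two-parameter model, d = −½ ln(1 − 2P − Q) − ¼ ln(1 − 2Q).
1 − 2P − Q = 0.63889, giving −½ ln(0.63889) = 0.224011.
1 − 2Q = 0.611112, giving −¼ ln(0.611112) = 0.123119.
d = 0.224011 + 0.123119 = 0.347130.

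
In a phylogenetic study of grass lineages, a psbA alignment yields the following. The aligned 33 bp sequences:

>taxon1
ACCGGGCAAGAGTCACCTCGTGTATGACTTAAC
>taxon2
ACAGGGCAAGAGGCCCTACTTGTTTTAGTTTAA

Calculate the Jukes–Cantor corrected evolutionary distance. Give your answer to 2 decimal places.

The sequences differ at 11 of 33 sites, so p = 11/33 ≈ 0.333333.
d = −(3/4) ln(1 − 4p/3) = −0.75 ln(1 − 0.444444) = −0.75 ln(0.555556)
  = −0.75 × (-0.587786) = 0.440840 substitutions/site.

0.44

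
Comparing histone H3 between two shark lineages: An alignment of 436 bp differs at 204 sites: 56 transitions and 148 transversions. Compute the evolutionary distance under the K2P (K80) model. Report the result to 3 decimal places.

0.738

P = 56/436 ≈ 0.12844 and Q = 148/436 ≈ 0.33945.
Under the Kimura two-parameter model, d = −½ ln(1 − 2P − Q) − ¼ ln(1 − 2Q).
1 − 2P − Q = 0.40367, giving −½ ln(0.40367) = 0.453579.
1 − 2Q = 0.3211, giving −¼ ln(0.3211) = 0.284001.
d = 0.453579 + 0.284001 = 0.737580.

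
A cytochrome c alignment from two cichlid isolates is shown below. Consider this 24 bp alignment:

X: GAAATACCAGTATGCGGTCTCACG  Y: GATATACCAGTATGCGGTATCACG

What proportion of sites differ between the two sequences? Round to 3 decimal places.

0.083

The sequences differ at 2 of 24 positions (sites 3, 19).
p = 2/24 = 0.083333… ≈ 0.083 (to 3 d.p.).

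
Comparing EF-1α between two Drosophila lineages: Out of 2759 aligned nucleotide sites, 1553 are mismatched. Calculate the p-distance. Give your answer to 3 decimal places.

0.563

p = 1553/2759 = 0.562885… ≈ 0.563 (to 3 d.p.).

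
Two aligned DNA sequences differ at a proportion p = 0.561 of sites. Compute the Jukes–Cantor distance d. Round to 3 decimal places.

d = −(3/4) ln(1 − 4p/3) = −0.75 ln(1 − 0.748) = −0.75 ln(0.252)
  = −0.75 × (-1.378326) = 1.033745 substitutions/site.

1.034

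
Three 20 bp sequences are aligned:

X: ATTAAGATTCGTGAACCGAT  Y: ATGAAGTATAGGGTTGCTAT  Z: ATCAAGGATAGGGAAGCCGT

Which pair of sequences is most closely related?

Y and Z

X–Y: 9/20 differ, p = 0.450, d = 0.687.
X–Z: 8/20 differ, p = 0.400, d = 0.572.
Y–Z: 6/20 differ, p = 0.300, d = 0.383.
The smallest distance is between Y and Z.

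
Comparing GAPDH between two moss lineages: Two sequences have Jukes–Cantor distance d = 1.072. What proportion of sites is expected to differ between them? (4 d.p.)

0.5704

p = (3/4)(1 − e^(−4d/3)) = 0.75 × (1 − e^(-1.429333)) = 0.75 × (1 − 0.239469) = 0.570398.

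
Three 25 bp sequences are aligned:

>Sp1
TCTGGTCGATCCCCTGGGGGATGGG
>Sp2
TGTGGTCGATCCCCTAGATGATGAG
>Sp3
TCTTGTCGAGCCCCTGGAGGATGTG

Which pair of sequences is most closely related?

Sp1 and Sp3

Sp1–Sp2: 5/25 differ, p = 0.200, d = 0.233.
Sp1–Sp3: 4/25 differ, p = 0.160, d = 0.180.
Sp2–Sp3: 6/25 differ, p = 0.240, d = 0.289.
The smallest distance is between Sp1 and Sp3.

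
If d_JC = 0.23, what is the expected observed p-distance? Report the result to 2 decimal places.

0.20

p = (3/4)(1 − e^(−4d/3)) = 0.75 × (1 − e^(-0.306667)) = 0.75 × (1 − 0.735896) = 0.198078.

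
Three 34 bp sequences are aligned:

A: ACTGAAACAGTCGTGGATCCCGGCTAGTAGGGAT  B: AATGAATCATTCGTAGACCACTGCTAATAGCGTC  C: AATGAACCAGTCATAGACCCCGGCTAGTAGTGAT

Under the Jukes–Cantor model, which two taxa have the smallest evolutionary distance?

A–B: 11/34 differ, p = 0.324, d = 0.423.
A–C: 6/34 differ, p = 0.176, d = 0.201.
B–C: 9/34 differ, p = 0.265, d = 0.326.
The smallest distance is between A and C.

A and C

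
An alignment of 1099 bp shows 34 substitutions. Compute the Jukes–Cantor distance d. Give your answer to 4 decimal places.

0.0316

p = 34/1099 ≈ 0.030937.
d = −(3/4) ln(1 − 4p/3) = −0.75 ln(1 − 0.041249) = −0.75 ln(0.958751)
  = −0.75 × (-0.042124) = 0.031593 substitutions/site.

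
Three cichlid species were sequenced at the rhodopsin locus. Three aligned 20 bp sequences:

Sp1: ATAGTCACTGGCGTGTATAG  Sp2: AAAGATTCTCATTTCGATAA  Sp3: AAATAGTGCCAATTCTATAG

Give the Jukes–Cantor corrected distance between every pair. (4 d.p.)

d(Sp1,Sp2) = 0.9913, d(Sp1,Sp3) = 1.2071, d(Sp2,Sp3) = 0.4715

Sp1–Sp2: 11/20 sites differ → p = 0.55, d = −0.75 ln(1 − 0.733333) = 0.991316 ≈ 0.9913.
Sp1–Sp3: 12/20 sites differ → p = 0.6, d = −0.75 ln(1 − 0.8) = 1.207078 ≈ 1.2071.
Sp2–Sp3: 7/20 sites differ → p = 0.35, d = −0.75 ln(1 − 0.466667) = 0.471457 ≈ 0.4715.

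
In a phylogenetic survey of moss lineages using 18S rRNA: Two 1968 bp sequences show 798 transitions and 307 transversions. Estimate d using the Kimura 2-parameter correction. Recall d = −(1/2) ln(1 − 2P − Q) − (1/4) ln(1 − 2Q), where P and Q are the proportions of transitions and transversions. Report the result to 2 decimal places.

P = 798/1968 ≈ 0.405488 and Q = 307/1968 ≈ 0.155996.
Under the Kimura two-parameter model, d = −½ ln(1 − 2P − Q) − ¼ ln(1 − 2Q).
1 − 2P − Q = 0.033028, giving −½ ln(0.033028) = 1.705200.
1 − 2Q = 0.688008, giving −¼ ln(0.688008) = 0.093489.
d = 1.705200 + 0.093489 = 1.798689.

1.80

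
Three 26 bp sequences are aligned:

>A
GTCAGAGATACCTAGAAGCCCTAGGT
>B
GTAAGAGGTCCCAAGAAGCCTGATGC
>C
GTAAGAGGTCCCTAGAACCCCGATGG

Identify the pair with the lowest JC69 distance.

B and C

A–B: 8/26 differ, p = 0.308, d = 0.396.
A–C: 7/26 differ, p = 0.269, d = 0.334.
B–C: 4/26 differ, p = 0.154, d = 0.172.
The smallest distance is between B and C.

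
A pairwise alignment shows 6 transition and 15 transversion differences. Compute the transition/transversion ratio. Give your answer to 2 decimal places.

R = 6/15 = 0.40.

0.40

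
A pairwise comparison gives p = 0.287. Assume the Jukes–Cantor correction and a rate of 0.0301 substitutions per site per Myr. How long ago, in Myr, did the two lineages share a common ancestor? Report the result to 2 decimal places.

6.01

d = −(3/4) ln(1 − 4p/3) = −0.75 ln(1 − 0.382667) = −0.75 ln(0.617333)
  = −0.75 × (-0.482347) = 0.361760 substitutions/site.
Under a molecular clock d = 2μt, so t = d/(2μ) = 0.361760 / (2 × 0.0301) = 6.01 Myr.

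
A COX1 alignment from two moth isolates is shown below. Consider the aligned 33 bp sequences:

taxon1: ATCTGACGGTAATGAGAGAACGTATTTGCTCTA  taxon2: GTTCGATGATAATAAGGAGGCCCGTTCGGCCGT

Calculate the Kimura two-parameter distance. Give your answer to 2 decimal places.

Of 33 sites, 14 differences are transitions and 4 are transversions, so P = 14/33 ≈ 0.424242 and Q = 4/33 ≈ 0.121212.
Under the Kimura two-parameter model, d = −½ ln(1 − 2P − Q) − ¼ ln(1 − 2Q).
1 − 2P − Q = 0.030304, giving −½ ln(0.030304) = 1.748238.
1 − 2Q = 0.757576, giving −¼ ln(0.757576) = 0.069408.
d = 1.748238 + 0.069408 = 1.817646.

1.82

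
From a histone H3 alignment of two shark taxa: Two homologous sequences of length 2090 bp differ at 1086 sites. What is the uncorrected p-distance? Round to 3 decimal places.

p = 1086/2090 = 0.519617… ≈ 0.520 (to 3 d.p.).

0.520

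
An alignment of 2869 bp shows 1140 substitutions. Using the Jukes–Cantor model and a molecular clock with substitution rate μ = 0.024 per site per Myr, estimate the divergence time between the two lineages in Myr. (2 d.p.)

p = 1140/2869 ≈ 0.397351.
d = −(3/4) ln(1 − 4p/3) = −0.75 ln(1 − 0.529801) = −0.75 ln(0.470199)
  = −0.75 × (-0.754599) = 0.565949 substitutions/site.
Under a molecular clock d = 2μt, so t = d/(2μ) = 0.565949 / (2 × 0.024) = 11.79 Myr.

11.79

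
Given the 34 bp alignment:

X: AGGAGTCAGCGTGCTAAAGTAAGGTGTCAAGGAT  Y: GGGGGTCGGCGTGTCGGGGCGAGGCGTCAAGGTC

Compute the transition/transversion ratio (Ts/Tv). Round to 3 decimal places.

12.000

Transitions are A↔G and C↔T; transversions are all other mismatches.
Transitions: 12. Transversions: 1.
R = 12/1 = 12.000.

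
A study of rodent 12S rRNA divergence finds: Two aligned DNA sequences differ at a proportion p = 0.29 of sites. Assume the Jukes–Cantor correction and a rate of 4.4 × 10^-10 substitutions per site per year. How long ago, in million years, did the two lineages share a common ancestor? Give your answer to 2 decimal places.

d = −(3/4) ln(1 − 4p/3) = −0.75 ln(1 − 0.386667) = −0.75 ln(0.613333)
  = −0.75 × (-0.488847) = 0.366635 substitutions/site.
Under a molecular clock d = 2μt, so t = d/(2μ) = 0.366635 / (2 × 4.4 × 10^-10) = 416.63 million years.

416.63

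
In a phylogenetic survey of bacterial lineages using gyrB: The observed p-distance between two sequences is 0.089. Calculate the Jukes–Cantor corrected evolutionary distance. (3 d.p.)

0.095

d = −(3/4) ln(1 − 4p/3) = −0.75 ln(1 − 0.118667) = −0.75 ln(0.881333)
  = −0.75 × (-0.126320) = 0.094740 substitutions/site.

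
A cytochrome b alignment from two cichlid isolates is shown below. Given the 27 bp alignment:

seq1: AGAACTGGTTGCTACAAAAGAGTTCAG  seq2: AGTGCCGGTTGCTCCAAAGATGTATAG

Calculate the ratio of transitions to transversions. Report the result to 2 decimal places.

1.25

Transitions are A↔G and C↔T; transversions are all other mismatches.
Transitions: 5. Transversions: 4.
R = 5/4 = 1.25.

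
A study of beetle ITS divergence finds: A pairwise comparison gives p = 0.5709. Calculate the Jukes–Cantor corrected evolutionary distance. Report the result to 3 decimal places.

1.074

d = −(3/4) ln(1 − 4p/3) = −0.75 ln(1 − 0.7612) = −0.75 ln(0.2388)
  = −0.75 × (-1.432129) = 1.074097 substitutions/site.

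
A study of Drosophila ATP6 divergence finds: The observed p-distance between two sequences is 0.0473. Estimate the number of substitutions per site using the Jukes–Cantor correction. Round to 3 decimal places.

0.049

d = −(3/4) ln(1 − 4p/3) = −0.75 ln(1 − 0.063067) = −0.75 ln(0.936933)
  = −0.75 × (-0.065144) = 0.048858 substitutions/site.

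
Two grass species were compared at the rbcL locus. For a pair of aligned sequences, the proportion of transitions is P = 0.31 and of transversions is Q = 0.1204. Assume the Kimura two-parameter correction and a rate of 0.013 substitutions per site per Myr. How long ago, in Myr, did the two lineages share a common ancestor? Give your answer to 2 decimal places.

28.58

Under the Kimura two-parameter model, d = −½ ln(1 − 2P − Q) − ¼ ln(1 − 2Q).
1 − 2P − Q = 0.2596, giving −½ ln(0.2596) = 0.674307.
1 − 2Q = 0.7592, giving −¼ ln(0.7592) = 0.068873.
d = 0.674307 + 0.068873 = 0.743180.
Under a molecular clock d = 2μt, so t = d/(2μ) = 0.743180 / (2 × 0.013) = 28.58 Myr.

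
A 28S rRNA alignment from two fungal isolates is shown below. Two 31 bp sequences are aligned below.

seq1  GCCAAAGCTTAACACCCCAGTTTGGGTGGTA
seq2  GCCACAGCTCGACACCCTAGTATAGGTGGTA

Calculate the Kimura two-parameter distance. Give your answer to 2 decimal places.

Of 31 sites, 4 differences are transitions and 2 are transversions, so P = 4/31 ≈ 0.129032 and Q = 2/31 ≈ 0.064516.
Under the Kimura two-parameter model, d = −½ ln(1 − 2P − Q) − ¼ ln(1 − 2Q).
1 − 2P − Q = 0.67742, giving −½ ln(0.67742) = 0.194732.
1 − 2Q = 0.870968, giving −¼ ln(0.870968) = 0.034538.
d = 0.194732 + 0.034538 = 0.229270.

0.23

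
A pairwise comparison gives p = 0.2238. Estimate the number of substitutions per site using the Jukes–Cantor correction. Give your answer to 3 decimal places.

0.266

d = −(3/4) ln(1 − 4p/3) = −0.75 ln(1 − 0.2984) = −0.75 ln(0.7016)
  = −0.75 × (-0.354392) = 0.265794 substitutions/site.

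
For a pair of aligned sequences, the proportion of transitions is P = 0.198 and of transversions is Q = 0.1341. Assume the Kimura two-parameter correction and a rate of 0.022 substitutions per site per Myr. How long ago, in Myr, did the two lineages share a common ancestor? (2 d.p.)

10.36

Under the Kimura two-parameter model, d = −½ ln(1 − 2P − Q) − ¼ ln(1 − 2Q).
1 − 2P − Q = 0.4699, giving −½ ln(0.4699) = 0.377618.
1 − 2Q = 0.7318, giving −¼ ln(0.7318) = 0.078062.
d = 0.377618 + 0.078062 = 0.455680.
Under a molecular clock d = 2μt, so t = d/(2μ) = 0.455680 / (2 × 0.022) = 10.36 Myr.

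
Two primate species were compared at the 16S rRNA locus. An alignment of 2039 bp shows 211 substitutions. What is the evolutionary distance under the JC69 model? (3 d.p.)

p = 211/2039 ≈ 0.103482.
d = −(3/4) ln(1 − 4p/3) = −0.75 ln(1 − 0.137976) = −0.75 ln(0.862024)
  = −0.75 × (-0.148472) = 0.111354 substitutions/site.

0.111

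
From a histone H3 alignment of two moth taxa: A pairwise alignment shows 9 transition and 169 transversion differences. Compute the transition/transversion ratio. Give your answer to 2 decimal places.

0.05

R = 9/169 = 0.053254… ≈ 0.05 (to 2 d.p.).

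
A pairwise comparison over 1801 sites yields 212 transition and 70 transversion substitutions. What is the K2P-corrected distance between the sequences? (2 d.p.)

P = 212/1801 ≈ 0.117712 and Q = 70/1801 ≈ 0.038867.
Under the Kimura two-parameter model, d = −½ ln(1 − 2P − Q) − ¼ ln(1 − 2Q).
1 − 2P − Q = 0.725709, giving −½ ln(0.725709) = 0.160303.
1 − 2Q = 0.922266, giving −¼ ln(0.922266) = 0.020230.
d = 0.160303 + 0.020230 = 0.180533.

0.18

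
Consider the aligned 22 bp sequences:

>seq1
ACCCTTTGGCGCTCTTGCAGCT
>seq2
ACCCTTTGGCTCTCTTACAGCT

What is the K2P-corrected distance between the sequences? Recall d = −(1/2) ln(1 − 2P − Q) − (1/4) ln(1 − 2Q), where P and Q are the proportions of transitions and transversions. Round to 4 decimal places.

0.0971

Of 22 sites, 1 differences are transitions and 1 are transversions, so P = 1/22 ≈ 0.045455 and Q = 1/22 ≈ 0.045455.
Under the Kimura two-parameter model, d = −½ ln(1 − 2P − Q) − ¼ ln(1 − 2Q).
1 − 2P − Q = 0.863635, giving −½ ln(0.863635) = 0.073303.
1 − 2Q = 0.90909, giving −¼ ln(0.90909) = 0.023828.
d = 0.073303 + 0.023828 = 0.097131.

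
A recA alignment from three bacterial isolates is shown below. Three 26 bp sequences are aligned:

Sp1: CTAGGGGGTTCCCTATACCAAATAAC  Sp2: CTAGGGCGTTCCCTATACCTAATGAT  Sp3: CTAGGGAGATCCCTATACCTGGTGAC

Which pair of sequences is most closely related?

Sp1 and Sp2

Sp1–Sp2: 4/26 differ, p = 0.154, d = 0.172.
Sp1–Sp3: 6/26 differ, p = 0.231, d = 0.276.
Sp2–Sp3: 5/26 differ, p = 0.192, d = 0.222.
The smallest distance is between Sp1 and Sp2.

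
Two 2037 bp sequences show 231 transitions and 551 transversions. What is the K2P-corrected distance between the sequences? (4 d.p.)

0.5386

P = 231/2037 ≈ 0.113402 and Q = 551/2037 ≈ 0.270496.
Under the Kimura two-parameter model, d = −½ ln(1 − 2P − Q) − ¼ ln(1 − 2Q).
1 − 2P − Q = 0.5027, giving −½ ln(0.5027) = 0.343881.
1 − 2Q = 0.459008, giving −¼ ln(0.459008) = 0.194672.
d = 0.343881 + 0.194672 = 0.538553.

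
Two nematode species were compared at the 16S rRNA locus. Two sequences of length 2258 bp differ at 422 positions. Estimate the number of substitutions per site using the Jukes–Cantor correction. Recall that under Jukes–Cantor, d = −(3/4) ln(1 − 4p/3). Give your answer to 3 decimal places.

0.215

p = 422/2258 ≈ 0.186891.
d = −(3/4) ln(1 − 4p/3) = −0.75 ln(1 − 0.249188) = −0.75 ln(0.750812)
  = −0.75 × (-0.286600) = 0.214950 substitutions/site.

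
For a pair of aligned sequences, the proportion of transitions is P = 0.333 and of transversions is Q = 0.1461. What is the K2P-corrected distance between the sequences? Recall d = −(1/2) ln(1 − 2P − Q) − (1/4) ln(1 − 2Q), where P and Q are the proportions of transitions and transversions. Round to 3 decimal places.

0.922

Under the Kimura two-parameter model, d = −½ ln(1 − 2P − Q) − ¼ ln(1 − 2Q).
1 − 2P − Q = 0.1879, giving −½ ln(0.1879) = 0.835923.
1 − 2Q = 0.7078, giving −¼ ln(0.7078) = 0.086398.
d = 0.835923 + 0.086398 = 0.922321.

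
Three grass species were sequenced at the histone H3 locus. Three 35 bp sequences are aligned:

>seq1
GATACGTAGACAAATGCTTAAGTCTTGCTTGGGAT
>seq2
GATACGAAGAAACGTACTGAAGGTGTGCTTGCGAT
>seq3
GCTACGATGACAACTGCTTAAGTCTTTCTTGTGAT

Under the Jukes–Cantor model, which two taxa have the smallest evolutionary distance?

seq1–seq2: 10/35 differ, p = 0.286, d = 0.360.
seq1–seq3: 6/35 differ, p = 0.171, d = 0.195.
seq2–seq3: 12/35 differ, p = 0.343, d = 0.458.
The smallest distance is between seq1 and seq3.

seq1 and seq3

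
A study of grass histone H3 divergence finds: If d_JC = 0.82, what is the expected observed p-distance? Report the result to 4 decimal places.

p = (3/4)(1 − e^(−4d/3)) = 0.75 × (1 − e^(-1.093333)) = 0.75 × (1 − 0.335098) = 0.498677.

0.4987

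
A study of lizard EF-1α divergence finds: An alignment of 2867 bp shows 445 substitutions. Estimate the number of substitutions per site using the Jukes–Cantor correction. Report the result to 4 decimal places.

p = 445/2867 ≈ 0.155215.
d = −(3/4) ln(1 − 4p/3) = −0.75 ln(1 − 0.206953) = −0.75 ln(0.793047)
  = −0.75 × (-0.231873) = 0.173905 substitutions/site.

0.1739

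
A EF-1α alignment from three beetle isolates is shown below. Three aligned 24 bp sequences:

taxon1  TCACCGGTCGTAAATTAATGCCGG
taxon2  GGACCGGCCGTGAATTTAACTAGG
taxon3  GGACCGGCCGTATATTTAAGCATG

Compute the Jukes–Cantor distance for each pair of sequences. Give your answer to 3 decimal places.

taxon1–taxon2: 9/24 sites differ → p = 0.375, d = −0.75 ln(1 − 0.5) = 0.519860 ≈ 0.520.
taxon1–taxon3: 8/24 sites differ → p ≈ 0.333333, d = −0.75 ln(1 − 0.444444) = 0.440839 ≈ 0.441.
taxon2–taxon3: 5/24 sites differ → p ≈ 0.208333, d = −0.75 ln(1 − 0.277777) = 0.244066 ≈ 0.244.

d(taxon1,taxon2) = 0.520, d(taxon1,taxon3) = 0.441, d(taxon2,taxon3) = 0.244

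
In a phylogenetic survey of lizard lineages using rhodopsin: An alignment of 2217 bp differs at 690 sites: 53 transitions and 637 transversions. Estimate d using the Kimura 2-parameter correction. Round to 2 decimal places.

P = 53/2217 ≈ 0.023906 and Q = 637/2217 ≈ 0.287325.
Under the Kimura two-parameter model, d = −½ ln(1 − 2P − Q) − ¼ ln(1 − 2Q).
1 − 2P − Q = 0.664863, giving −½ ln(0.664863) = 0.204087.
1 − 2Q = 0.42535, giving −¼ ln(0.42535) = 0.213711.
d = 0.204087 + 0.213711 = 0.417798.

0.42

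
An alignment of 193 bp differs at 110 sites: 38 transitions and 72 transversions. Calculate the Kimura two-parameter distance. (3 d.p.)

P = 38/193 ≈ 0.196891 and Q = 72/193 ≈ 0.373057.
Under the Kimura two-parameter model, d = −½ ln(1 − 2P − Q) − ¼ ln(1 − 2Q).
1 − 2P − Q = 0.233161, giving −½ ln(0.233161) = 0.728013.
1 − 2Q = 0.253886, giving −¼ ln(0.253886) = 0.342717.
d = 0.728013 + 0.342717 = 1.070730.

1.071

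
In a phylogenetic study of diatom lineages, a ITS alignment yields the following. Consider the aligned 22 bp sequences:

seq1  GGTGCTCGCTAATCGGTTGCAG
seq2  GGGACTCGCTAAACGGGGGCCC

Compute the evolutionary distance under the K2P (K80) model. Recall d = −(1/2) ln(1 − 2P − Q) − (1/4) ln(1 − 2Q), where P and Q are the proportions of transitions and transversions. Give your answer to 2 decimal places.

Of 22 sites, 1 differences are transitions and 6 are transversions, so P = 1/22 ≈ 0.045455 and Q = 6/22 ≈ 0.272727.
Under the Kimura two-parameter model, d = −½ ln(1 − 2P − Q) − ¼ ln(1 − 2Q).
1 − 2P − Q = 0.636363, giving −½ ln(0.636363) = 0.225993.
1 − 2Q = 0.454546, giving −¼ ln(0.454546) = 0.197114.
d = 0.225993 + 0.197114 = 0.423107.

0.42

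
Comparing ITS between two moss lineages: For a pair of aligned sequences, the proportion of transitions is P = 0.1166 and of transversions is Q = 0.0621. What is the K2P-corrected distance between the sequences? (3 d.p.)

Under the Kimura two-parameter model, d = −½ ln(1 − 2P − Q) − ¼ ln(1 − 2Q).
1 − 2P − Q = 0.7047, giving −½ ln(0.7047) = 0.174992.
1 − 2Q = 0.8758, giving −¼ ln(0.8758) = 0.033154.
d = 0.174992 + 0.033154 = 0.208146.

0.208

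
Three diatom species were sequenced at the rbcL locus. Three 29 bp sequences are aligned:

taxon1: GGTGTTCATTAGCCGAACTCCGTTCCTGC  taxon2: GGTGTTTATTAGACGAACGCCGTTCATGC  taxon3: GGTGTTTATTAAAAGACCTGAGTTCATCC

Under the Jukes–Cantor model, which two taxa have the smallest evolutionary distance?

taxon1–taxon2: 4/29 differ, p = 0.138, d = 0.152.
taxon1–taxon3: 9/29 differ, p = 0.310, d = 0.401.
taxon2–taxon3: 7/29 differ, p = 0.241, d = 0.291.
The smallest distance is between taxon1 and taxon2.

taxon1 and taxon2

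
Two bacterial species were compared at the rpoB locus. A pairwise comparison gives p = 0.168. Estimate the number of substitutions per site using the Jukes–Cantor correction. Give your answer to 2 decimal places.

0.19

d = −(3/4) ln(1 − 4p/3) = −0.75 ln(1 − 0.224) = −0.75 ln(0.776)
  = −0.75 × (-0.253603) = 0.190202 substitutions/site.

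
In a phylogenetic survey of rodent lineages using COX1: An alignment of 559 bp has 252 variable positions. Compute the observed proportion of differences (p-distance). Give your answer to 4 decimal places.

0.4508

p = 252/559 = 0.450805… ≈ 0.4508 (to 4 d.p.).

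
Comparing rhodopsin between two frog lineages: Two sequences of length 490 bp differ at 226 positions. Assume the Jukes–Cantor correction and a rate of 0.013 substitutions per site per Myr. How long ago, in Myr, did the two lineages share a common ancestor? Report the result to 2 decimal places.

p = 226/490 ≈ 0.461224.
d = −(3/4) ln(1 − 4p/3) = −0.75 ln(1 − 0.614965) = −0.75 ln(0.385035)
  = −0.75 × (-0.954421) = 0.715816 substitutions/site.
Under a molecular clock d = 2μt, so t = d/(2μ) = 0.715816 / (2 × 0.013) = 27.53 Myr.

27.53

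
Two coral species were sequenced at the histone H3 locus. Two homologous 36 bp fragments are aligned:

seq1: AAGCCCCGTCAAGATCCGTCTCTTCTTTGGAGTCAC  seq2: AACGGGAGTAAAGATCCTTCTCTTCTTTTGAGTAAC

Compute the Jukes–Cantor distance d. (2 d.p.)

0.30

The sequences differ at 9 of 36 sites (3, 4, 5, 6, 7, 10, 18, 29, 34), so p = 9/36 = 0.25.
d = −(3/4) ln(1 − 4p/3) = −0.75 ln(1 − 0.333333) = −0.75 ln(0.666667)
  = −0.75 × (-0.405465) = 0.304099 substitutions/site.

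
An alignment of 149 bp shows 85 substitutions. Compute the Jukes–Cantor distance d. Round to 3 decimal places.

1.072

p = 85/149 ≈ 0.57047.
d = −(3/4) ln(1 − 4p/3) = −0.75 ln(1 − 0.760627) = −0.75 ln(0.239373)
  = −0.75 × (-1.429732) = 1.072299 substitutions/site.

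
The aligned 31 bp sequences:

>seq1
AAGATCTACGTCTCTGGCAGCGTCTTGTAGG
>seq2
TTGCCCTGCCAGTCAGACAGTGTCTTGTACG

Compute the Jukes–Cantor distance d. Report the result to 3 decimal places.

The sequences differ at 12 of 31 sites, so p = 12/31 ≈ 0.387097.
d = −(3/4) ln(1 − 4p/3) = −0.75 ln(1 − 0.516129) = −0.75 ln(0.483871)
  = −0.75 × (-0.725937) = 0.544453 substitutions/site.

0.544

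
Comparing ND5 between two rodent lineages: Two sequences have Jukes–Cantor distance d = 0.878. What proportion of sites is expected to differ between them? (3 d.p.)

0.517

p = (3/4)(1 − e^(−4d/3)) = 0.75 × (1 − e^(-1.170667)) = 0.75 × (1 − 0.310160) = 0.517380.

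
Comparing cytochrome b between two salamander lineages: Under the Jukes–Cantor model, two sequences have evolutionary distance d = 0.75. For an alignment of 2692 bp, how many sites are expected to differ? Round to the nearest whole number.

1276

Invert JC69: p = (3/4)(1 − e^(−4d/3)) = 0.75 × (1 − e^(-1)) = 0.75 × (1 − 0.367879) = 0.474091.
Expected differing sites = pL ≈ 0.474091 × 2692 = 1276.252972 ≈ 1276.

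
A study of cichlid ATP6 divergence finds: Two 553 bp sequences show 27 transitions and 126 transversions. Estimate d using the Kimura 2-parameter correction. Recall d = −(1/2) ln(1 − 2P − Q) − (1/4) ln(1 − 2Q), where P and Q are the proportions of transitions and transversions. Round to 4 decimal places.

0.3490

P = 27/553 ≈ 0.048825 and Q = 126/553 ≈ 0.227848.
Under the Kimura two-parameter model, d = −½ ln(1 − 2P − Q) − ¼ ln(1 − 2Q).
1 − 2P − Q = 0.674502, giving −½ ln(0.674502) = 0.196890.
1 − 2Q = 0.544304, giving −¼ ln(0.544304) = 0.152062.
d = 0.196890 + 0.152062 = 0.348952.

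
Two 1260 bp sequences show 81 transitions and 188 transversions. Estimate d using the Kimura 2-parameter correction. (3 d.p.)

P = 81/1260 ≈ 0.064286 and Q = 188/1260 ≈ 0.149206.
Under the Kimura two-parameter model, d = −½ ln(1 − 2P − Q) − ¼ ln(1 − 2Q).
1 − 2P − Q = 0.722222, giving −½ ln(0.722222) = 0.162711.
1 − 2Q = 0.701588, giving −¼ ln(0.701588) = 0.088602.
d = 0.162711 + 0.088602 = 0.251313.

0.251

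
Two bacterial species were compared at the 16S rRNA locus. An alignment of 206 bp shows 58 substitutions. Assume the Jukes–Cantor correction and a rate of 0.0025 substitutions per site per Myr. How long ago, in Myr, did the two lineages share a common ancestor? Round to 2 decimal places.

p = 58/206 ≈ 0.281553.
d = −(3/4) ln(1 − 4p/3) = −0.75 ln(1 − 0.375404) = −0.75 ln(0.624596)
  = −0.75 × (-0.470650) = 0.352988 substitutions/site.
Under a molecular clock d = 2μt, so t = d/(2μ) = 0.352988 / (2 × 0.0025) = 70.60 Myr.

70.60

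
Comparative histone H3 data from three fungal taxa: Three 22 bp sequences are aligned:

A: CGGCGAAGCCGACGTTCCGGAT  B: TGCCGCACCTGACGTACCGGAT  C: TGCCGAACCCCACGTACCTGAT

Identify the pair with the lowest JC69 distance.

A–B: 6/22 differ, p = 0.273, d = 0.339.
A–C: 6/22 differ, p = 0.273, d = 0.339.
B–C: 4/22 differ, p = 0.182, d = 0.208.
The smallest distance is between B and C.

B and C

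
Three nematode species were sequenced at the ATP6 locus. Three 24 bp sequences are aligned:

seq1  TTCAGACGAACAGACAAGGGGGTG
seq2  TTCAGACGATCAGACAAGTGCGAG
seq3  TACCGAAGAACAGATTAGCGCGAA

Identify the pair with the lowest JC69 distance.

seq1 and seq2

seq1–seq2: 4/24 differ, p = 0.167, d = 0.188.
seq1–seq3: 9/24 differ, p = 0.375, d = 0.520.
seq2–seq3: 8/24 differ, p = 0.333, d = 0.441.
The smallest distance is between seq1 and seq2.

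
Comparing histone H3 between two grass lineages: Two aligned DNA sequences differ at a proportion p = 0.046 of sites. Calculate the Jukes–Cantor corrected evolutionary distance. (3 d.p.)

d = −(3/4) ln(1 − 4p/3) = −0.75 ln(1 − 0.061333) = −0.75 ln(0.938667)
  = −0.75 × (-0.063294) = 0.047471 substitutions/site.

0.047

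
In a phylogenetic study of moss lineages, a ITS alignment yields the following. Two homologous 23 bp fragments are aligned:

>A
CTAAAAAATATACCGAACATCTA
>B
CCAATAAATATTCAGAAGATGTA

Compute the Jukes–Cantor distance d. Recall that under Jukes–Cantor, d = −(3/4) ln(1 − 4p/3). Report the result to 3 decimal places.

The sequences differ at 6 of 23 sites (2, 5, 12, 14, 18, 21), so p = 6/23 ≈ 0.26087.
d = −(3/4) ln(1 − 4p/3) = −0.75 ln(1 − 0.347827) = −0.75 ln(0.652173)
  = −0.75 × (-0.427445) = 0.320584 substitutions/site.

0.321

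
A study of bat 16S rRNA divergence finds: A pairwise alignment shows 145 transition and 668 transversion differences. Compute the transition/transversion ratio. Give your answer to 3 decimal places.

0.217

R = 145/668 = 0.217065… ≈ 0.217 (to 3 d.p.).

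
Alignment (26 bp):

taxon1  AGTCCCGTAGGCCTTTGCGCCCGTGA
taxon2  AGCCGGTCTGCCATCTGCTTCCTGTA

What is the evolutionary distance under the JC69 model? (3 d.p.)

0.949

The sequences differ at 14 of 26 sites, so p = 14/26 ≈ 0.538462.
d = −(3/4) ln(1 − 4p/3) = −0.75 ln(1 − 0.717949) = −0.75 ln(0.282051)
  = −0.75 × (-1.265667) = 0.949250 substitutions/site.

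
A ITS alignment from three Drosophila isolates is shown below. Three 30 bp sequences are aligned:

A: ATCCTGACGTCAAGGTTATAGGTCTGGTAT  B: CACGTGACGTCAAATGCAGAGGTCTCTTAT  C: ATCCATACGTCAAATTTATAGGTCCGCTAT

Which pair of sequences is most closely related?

A–B: 10/30 differ, p = 0.333, d = 0.441.
A–C: 6/30 differ, p = 0.200, d = 0.233.
B–C: 11/30 differ, p = 0.367, d = 0.503.
The smallest distance is between A and C.

A and C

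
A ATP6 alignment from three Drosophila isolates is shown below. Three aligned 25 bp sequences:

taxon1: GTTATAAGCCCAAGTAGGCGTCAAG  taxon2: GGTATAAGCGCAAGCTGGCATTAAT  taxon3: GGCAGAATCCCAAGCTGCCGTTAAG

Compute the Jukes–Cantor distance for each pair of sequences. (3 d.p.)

d(taxon1,taxon2) = 0.351, d(taxon1,taxon3) = 0.417, d(taxon2,taxon3) = 0.351

taxon1–taxon2: 7/25 sites differ → p = 0.28, d = −0.75 ln(1 − 0.373333) = 0.350505 ≈ 0.351.
taxon1–taxon3: 8/25 sites differ → p = 0.32, d = −0.75 ln(1 − 0.426667) = 0.417216 ≈ 0.417.
taxon2–taxon3: 7/25 sites differ → p = 0.28, d = −0.75 ln(1 − 0.373333) = 0.350505 ≈ 0.351.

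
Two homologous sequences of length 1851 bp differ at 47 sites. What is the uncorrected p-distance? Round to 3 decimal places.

p = 47/1851 = 0.025391… ≈ 0.025 (to 3 d.p.).

0.025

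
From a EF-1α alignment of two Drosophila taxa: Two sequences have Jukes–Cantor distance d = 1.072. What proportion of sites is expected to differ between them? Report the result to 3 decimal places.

0.570

p = (3/4)(1 − e^(−4d/3)) = 0.75 × (1 − e^(-1.429333)) = 0.75 × (1 − 0.239469) = 0.570398.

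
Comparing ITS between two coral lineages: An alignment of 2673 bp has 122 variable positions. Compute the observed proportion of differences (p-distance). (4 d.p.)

0.0456

p = 122/2673 = 0.045641… ≈ 0.0456 (to 4 d.p.).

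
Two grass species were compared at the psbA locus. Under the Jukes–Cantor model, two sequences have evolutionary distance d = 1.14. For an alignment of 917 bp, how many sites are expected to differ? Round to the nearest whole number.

537

Invert JC69: p = (3/4)(1 − e^(−4d/3)) = 0.75 × (1 − e^(-1.52)) = 0.75 × (1 − 0.218712) = 0.585966.
Expected differing sites = pL ≈ 0.585966 × 917 = 537.330822 ≈ 537.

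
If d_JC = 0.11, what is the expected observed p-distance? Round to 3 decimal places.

p = (3/4)(1 − e^(−4d/3)) = 0.75 × (1 − e^(-0.146667)) = 0.75 × (1 − 0.863582) = 0.102314.

0.102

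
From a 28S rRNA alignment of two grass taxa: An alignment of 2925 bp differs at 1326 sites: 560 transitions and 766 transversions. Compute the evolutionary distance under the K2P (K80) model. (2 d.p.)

0.70

P = 560/2925 ≈ 0.191453 and Q = 766/2925 ≈ 0.26188.
Under the Kimura two-parameter model, d = −½ ln(1 − 2P − Q) − ¼ ln(1 − 2Q).
1 − 2P − Q = 0.355214, giving −½ ln(0.355214) = 0.517517.
1 − 2Q = 0.47624, giving −¼ ln(0.47624) = 0.185458.
d = 0.517517 + 0.185458 = 0.702975.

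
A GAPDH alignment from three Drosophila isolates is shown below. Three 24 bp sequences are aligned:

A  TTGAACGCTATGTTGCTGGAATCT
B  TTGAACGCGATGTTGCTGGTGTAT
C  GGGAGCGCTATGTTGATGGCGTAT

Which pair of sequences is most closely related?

A and B

A–B: 4/24 differ, p = 0.167, d = 0.188.
A–C: 7/24 differ, p = 0.292, d = 0.369.
B–C: 6/24 differ, p = 0.250, d = 0.304.
The smallest distance is between A and B.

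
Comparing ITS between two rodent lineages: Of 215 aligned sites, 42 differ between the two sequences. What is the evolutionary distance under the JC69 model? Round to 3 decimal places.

0.226

p = 42/215 ≈ 0.195349.
d = −(3/4) ln(1 − 4p/3) = −0.75 ln(1 − 0.260465) = −0.75 ln(0.739535)
  = −0.75 × (-0.301734) = 0.226301 substitutions/site.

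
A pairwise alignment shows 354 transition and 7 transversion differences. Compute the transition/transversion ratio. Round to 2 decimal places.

50.57

R = 354/7 = 50.571428… ≈ 50.57 (to 2 d.p.).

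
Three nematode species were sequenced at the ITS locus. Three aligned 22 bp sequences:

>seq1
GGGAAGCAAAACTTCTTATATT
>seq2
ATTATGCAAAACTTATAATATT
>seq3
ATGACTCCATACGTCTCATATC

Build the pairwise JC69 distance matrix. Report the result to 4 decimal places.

seq1–seq2: 6/22 sites differ → p ≈ 0.272727, d = −0.75 ln(1 − 0.363636) = 0.338988 ≈ 0.3390.
seq1–seq3: 9/22 sites differ → p ≈ 0.409091, d = −0.75 ln(1 − 0.545455) = 0.591344 ≈ 0.5913.
seq2–seq3: 9/22 sites differ → p ≈ 0.409091, d = −0.75 ln(1 − 0.545455) = 0.591344 ≈ 0.5913.

d(seq1,seq2) = 0.3390, d(seq1,seq3) = 0.5913, d(seq2,seq3) = 0.5913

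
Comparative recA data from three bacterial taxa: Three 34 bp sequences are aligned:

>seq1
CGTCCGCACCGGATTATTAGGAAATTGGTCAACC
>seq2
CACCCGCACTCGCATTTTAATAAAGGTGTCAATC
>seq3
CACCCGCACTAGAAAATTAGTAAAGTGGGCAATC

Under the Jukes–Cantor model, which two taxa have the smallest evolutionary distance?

seq2 and seq3

seq1–seq2: 13/34 differ, p = 0.382, d = 0.535.
seq1–seq3: 10/34 differ, p = 0.294, d = 0.373.
seq2–seq3: 8/34 differ, p = 0.235, d = 0.282.
The smallest distance is between seq2 and seq3.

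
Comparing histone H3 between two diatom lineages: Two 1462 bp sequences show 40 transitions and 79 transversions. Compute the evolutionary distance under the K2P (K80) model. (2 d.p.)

P = 40/1462 ≈ 0.02736 and Q = 79/1462 ≈ 0.054036.
Under the Kimura two-parameter model, d = −½ ln(1 − 2P − Q) − ¼ ln(1 − 2Q).
1 − 2P − Q = 0.891244, giving −½ ln(0.891244) = 0.057569.
1 − 2Q = 0.891928, giving −¼ ln(0.891928) = 0.028592.
d = 0.057569 + 0.028592 = 0.086161.

0.09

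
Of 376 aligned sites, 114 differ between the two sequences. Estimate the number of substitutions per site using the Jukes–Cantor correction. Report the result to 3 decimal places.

p = 114/376 ≈ 0.303191.
d = −(3/4) ln(1 − 4p/3) = −0.75 ln(1 − 0.404255) = −0.75 ln(0.595745)
  = −0.75 × (-0.517943) = 0.388457 substitutions/site.

0.388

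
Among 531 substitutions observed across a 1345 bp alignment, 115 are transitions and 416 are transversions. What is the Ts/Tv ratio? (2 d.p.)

0.28

R = 115/416 = 0.276442… ≈ 0.28 (to 2 d.p.).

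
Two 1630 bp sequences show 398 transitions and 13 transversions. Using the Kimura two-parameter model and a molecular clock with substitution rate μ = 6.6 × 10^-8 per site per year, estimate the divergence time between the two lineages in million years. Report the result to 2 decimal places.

P = 398/1630 ≈ 0.244172 and Q = 13/1630 ≈ 0.007975.
Under the Kimura two-parameter model, d = −½ ln(1 − 2P − Q) − ¼ ln(1 − 2Q).
1 − 2P − Q = 0.503681, giving −½ ln(0.503681) = 0.342906.
1 − 2Q = 0.98405, giving −¼ ln(0.98405) = 0.004020.
d = 0.342906 + 0.004020 = 0.346926.
Under a molecular clock d = 2μt, so t = d/(2μ) = 0.346926 / (2 × 6.6 × 10^-8) = 2.63 million years.

2.63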